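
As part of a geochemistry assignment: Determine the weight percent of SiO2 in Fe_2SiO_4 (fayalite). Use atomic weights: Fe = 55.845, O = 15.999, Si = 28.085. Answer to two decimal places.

Molar mass of Fe_2SiO_4 = 2*55.845 + 1*28.085 + 4*15.999 = 203.771 g/mol.
Each formula unit contains 1 Si, equivalent to 1/1 = 1.0000 mol SiO2.
M(SiO2) = 1×28.085 + 2×15.999 = 60.083 g/mol.
Mass of SiO2 per formula unit = 1.0000 × 60.083 = 60.083 g.
SiO2 wt% = 60.083 / 203.771 × 100 = 29.49%.

29.49 wt%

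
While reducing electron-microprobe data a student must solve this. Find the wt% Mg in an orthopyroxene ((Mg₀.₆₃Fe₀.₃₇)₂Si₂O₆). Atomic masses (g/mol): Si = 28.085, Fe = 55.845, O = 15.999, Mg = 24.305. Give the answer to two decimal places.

Formula mass = 1.26×24.305 + 0.74×55.845 + 2×28.085 + 6×15.999 = 224.114 g/mol, of which 30.624 g is Mg.
So Mg makes up 30.624/224.114 = 0.1366 of the mass, i.e. 13.66%.

13.66 weight percent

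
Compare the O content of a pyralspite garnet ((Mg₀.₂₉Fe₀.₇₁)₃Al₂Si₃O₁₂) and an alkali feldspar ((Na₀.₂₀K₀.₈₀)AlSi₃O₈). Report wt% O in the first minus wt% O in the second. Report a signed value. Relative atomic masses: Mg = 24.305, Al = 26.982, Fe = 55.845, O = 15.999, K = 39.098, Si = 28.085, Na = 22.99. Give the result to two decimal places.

-5.70 percentage points

O in (Mg₀.₂₉Fe₀.₇₁)₃Al₂Si₃O₁₂: molar mass 470.302 g/mol; 12×15.999 = 191.988 g → 40.82 wt%.
O in (Na₀.₂₀K₀.₈₀)AlSi₃O₈: molar mass 275.105 g/mol; 8×15.999 = 127.992 g → 46.52 wt%.
Difference = 40.82 − 46.52 = -5.70 percentage points.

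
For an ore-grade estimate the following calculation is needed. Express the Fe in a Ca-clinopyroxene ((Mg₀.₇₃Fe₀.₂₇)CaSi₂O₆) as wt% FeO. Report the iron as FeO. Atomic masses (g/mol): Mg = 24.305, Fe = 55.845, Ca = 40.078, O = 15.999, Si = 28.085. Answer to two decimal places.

Molar mass of (Mg₀.₇₃Fe₀.₂₇)CaSi₂O₆ = 0.73*24.305 + 0.27*55.845 + 1*40.078 + 2*28.085 + 6*15.999 = 225.063 g/mol.
Each formula unit contains 0.27 Fe, equivalent to 0.27/1 = 0.2700 mol FeO.
M(FeO) = 1×55.845 + 1×15.999 = 71.844 g/mol.
Mass of FeO per formula unit = 0.2700 × 71.844 = 19.398 g.
FeO wt% = 19.398 / 225.063 × 100 = 8.62%.

8.62 wt%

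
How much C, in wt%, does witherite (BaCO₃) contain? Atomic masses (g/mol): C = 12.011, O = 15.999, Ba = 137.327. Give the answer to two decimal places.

M(BaCO₃) = 197.335 g/mol.
C contributes 1 × 12.011 = 12.011 g per mole.
12.011/197.335 = 0.0609 → 6.09%.

6.09 wt%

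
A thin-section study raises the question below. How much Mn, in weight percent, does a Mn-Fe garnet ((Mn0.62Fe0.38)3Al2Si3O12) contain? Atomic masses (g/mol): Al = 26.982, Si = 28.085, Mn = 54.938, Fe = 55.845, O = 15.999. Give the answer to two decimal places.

M((Mn0.62Fe0.38)3Al2Si3O12) = 496.055 g/mol.
Mn contributes 1.86 × 54.938 = 102.185 g per mole.
102.185/496.055 = 0.2060 → 20.60%.

20.60 weight percent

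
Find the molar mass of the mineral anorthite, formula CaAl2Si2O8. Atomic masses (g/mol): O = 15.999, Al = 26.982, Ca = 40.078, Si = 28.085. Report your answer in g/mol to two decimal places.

Ca: 1 × 40.078 = 40.0780
Al: 2 × 26.982 = 53.9640
Si: 2 × 28.085 = 56.1700
O: 8 × 15.999 = 127.9920
Summing the contributions gives the formula mass.

278.20 g/mol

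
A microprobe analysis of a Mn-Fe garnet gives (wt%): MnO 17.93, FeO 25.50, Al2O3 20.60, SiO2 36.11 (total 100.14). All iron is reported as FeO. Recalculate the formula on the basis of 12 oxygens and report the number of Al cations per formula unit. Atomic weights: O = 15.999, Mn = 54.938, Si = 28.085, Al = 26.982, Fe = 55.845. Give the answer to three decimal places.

2.007 Al apfu

MnO: 17.93/70.937 = 0.25276 mol → 0.25276 mol Mn, 0.25276 mol O.
FeO: 25.50/71.844 = 0.35494 mol → 0.35494 mol Fe, 0.35494 mol O.
Al2O3: 20.60/101.961 = 0.20204 mol → 0.40408 mol Al, 0.60612 mol O.
SiO2: 36.11/60.083 = 0.60100 mol → 0.60100 mol Si, 1.20200 mol O.
Total oxygen = 2.41582 mol. Normalization factor = 12/2.41582 = 4.96726.
Al per 12 O = 0.40408 × 4.96726 = 2.007.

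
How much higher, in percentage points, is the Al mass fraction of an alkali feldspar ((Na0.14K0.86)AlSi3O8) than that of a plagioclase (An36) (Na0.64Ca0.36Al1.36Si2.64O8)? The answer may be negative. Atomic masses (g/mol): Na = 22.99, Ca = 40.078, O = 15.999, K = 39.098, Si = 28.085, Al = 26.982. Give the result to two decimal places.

-3.92 percentage points

First mineral: 26.982 g Al in 276.072 g formula = 9.77 wt% Al.
Second mineral: 36.696 g Al in 267.974 g formula = 13.69 wt% Al.
9.77% − 13.69% gives a difference of -3.92 percentage points.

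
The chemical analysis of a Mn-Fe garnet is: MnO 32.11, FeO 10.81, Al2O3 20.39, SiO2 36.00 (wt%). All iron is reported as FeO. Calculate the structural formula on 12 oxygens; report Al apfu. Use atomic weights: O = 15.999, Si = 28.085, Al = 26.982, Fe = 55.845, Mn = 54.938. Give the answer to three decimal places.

32.11 wt% MnO ÷ 70.937 g/mol = 0.45266 mol, giving 0.45266 Mn and 0.45266 O.
10.81 wt% FeO ÷ 71.844 g/mol = 0.15046 mol, giving 0.15046 Fe and 0.15046 O.
20.39 wt% Al2O3 ÷ 101.961 g/mol = 0.19998 mol, giving 0.39996 Al and 0.59994 O.
36.00 wt% SiO2 ÷ 60.083 g/mol = 0.59917 mol, giving 0.59917 Si and 1.19834 O.
Oxygen sums to 2.40140; scaling by 12/2.40140 = 4.99709 puts the formula on 12 O.
Al: 0.39996 × 4.99709 = 1.999 atoms per formula unit.

1.999 Al apfu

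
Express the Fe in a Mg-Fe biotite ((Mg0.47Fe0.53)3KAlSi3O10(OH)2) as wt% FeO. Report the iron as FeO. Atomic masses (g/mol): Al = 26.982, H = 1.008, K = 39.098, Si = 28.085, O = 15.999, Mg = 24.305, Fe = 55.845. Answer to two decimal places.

24.44 wt%

Molar mass of (Mg0.47Fe0.53)3KAlSi3O10(OH)2 = 1.41*24.305 + 1.59*55.845 + 1*39.098 + 1*26.982 + 3*28.085 + 12*15.999 + 2*1.008 = 467.403 g/mol.
Each formula unit contains 1.59 Fe, equivalent to 1.59/1 = 1.5900 mol FeO.
M(FeO) = 1×55.845 + 1×15.999 = 71.844 g/mol.
Mass of FeO per formula unit = 1.5900 × 71.844 = 114.232 g.
FeO wt% = 114.232 / 467.403 × 100 = 24.44%.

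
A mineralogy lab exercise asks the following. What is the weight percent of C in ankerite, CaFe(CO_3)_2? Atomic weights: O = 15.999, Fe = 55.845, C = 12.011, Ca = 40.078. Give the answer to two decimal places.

M(CaFe(CO_3)_2) = 215.939 g/mol.
C contributes 2 × 12.011 = 24.022 g per mole.
24.022/215.939 = 0.1112 → 11.12%.

11.12 mass %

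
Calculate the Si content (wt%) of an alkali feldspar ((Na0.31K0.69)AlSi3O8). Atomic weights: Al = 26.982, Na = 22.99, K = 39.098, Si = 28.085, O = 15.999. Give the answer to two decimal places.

30.82 wt%

M((Na0.31K0.69)AlSi3O8) = 273.334 g/mol.
Si contributes 3 × 28.085 = 84.255 g per mole.
84.255/273.334 = 0.3082 → 30.82%.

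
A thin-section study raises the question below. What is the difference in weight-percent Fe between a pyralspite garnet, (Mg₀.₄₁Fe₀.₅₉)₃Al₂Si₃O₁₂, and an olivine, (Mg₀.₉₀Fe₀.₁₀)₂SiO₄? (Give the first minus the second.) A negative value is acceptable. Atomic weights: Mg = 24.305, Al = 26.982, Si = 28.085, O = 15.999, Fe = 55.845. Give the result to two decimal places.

13.94 percentage points

Fe in (Mg₀.₄₁Fe₀.₅₉)₃Al₂Si₃O₁₂: molar mass 458.948 g/mol; 1.77×55.845 = 98.846 g → 21.54 wt%.
Fe in (Mg₀.₉₀Fe₀.₁₀)₂SiO₄: molar mass 146.999 g/mol; 0.20×55.845 = 11.169 g → 7.60 wt%.
Difference = 21.54 − 7.60 = 13.94 percentage points.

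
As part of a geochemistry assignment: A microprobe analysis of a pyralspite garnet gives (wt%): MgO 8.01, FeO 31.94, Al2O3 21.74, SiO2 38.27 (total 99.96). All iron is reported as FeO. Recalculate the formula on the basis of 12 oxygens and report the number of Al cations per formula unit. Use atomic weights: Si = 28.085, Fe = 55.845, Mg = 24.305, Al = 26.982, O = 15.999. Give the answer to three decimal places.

MgO: 8.01/40.304 = 0.19874 mol → 0.19874 mol Mg, 0.19874 mol O.
FeO: 31.94/71.844 = 0.44457 mol → 0.44457 mol Fe, 0.44457 mol O.
Al2O3: 21.74/101.961 = 0.21322 mol → 0.42644 mol Al, 0.63966 mol O.
SiO2: 38.27/60.083 = 0.63695 mol → 0.63695 mol Si, 1.27390 mol O.
Total oxygen = 2.55687 mol. Normalization factor = 12/2.55687 = 4.69324.
Al per 12 O = 0.42644 × 4.69324 = 2.001.

2.001 Al apfu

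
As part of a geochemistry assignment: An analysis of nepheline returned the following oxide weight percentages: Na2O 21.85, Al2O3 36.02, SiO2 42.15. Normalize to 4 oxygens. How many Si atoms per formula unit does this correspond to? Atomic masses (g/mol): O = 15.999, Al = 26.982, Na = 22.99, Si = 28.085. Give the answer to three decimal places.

Na2O (M=61.979): mol = 0.35254; Na = 0.70508, O = 0.35254.
Al2O3 (M=101.961): mol = 0.35327; Al = 0.70654, O = 1.05981.
SiO2 (M=60.083): mol = 0.70153; Si = 0.70153, O = 1.40306.
ΣO = 2.81541; factor = 4/ΣO = 1.42075.
Si apfu = 0.70153 × 1.42075 = 0.997.

0.997 Si apfu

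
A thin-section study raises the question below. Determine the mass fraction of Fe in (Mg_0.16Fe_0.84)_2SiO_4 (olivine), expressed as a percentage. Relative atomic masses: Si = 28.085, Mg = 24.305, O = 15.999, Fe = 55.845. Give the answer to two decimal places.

48.44 mass %

Molar mass of (Mg_0.16Fe_0.84)_2SiO_4: 0.32·24.305 + 1.68·55.845 + 1·28.085 + 4·15.999 = 193.678 g/mol.
Mass of Fe per formula unit: 1.68 × 55.845 = 93.820 g.
Weight fraction Fe = 93.820 / 193.678 = 0.4844.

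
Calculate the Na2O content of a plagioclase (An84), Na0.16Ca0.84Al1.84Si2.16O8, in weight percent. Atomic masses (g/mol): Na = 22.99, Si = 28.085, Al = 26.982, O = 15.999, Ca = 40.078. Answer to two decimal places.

1.80 wt%

Molar mass of Na0.16Ca0.84Al1.84Si2.16O8 = 0.16·22.99 + 0.84·40.078 + 1.84·26.982 + 2.16·28.085 + 8·15.999 = 275.646 g/mol.
Each formula unit contains 0.16 Na, equivalent to 0.16/2 = 0.0800 mol Na2O.
M(Na2O) = 2×22.99 + 1×15.999 = 61.979 g/mol.
Mass of Na2O per formula unit = 0.0800 × 61.979 = 4.958 g.
Na2O wt% = 4.958 / 275.646 × 100 = 1.80%.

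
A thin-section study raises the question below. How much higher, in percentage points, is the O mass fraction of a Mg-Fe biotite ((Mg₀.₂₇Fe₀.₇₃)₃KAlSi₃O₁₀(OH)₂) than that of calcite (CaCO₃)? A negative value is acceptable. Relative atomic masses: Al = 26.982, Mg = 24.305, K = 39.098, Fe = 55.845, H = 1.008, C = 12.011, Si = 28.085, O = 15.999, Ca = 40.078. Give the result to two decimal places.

-8.48 percentage points

M((Mg₀.₂₇Fe₀.₇₃)₃KAlSi₃O₁₀(OH)₂) = 486.327 g/mol, so wt% O = 191.988/486.327 × 100 = 39.48%.
M(CaCO₃) = 100.086 g/mol, so wt% O = 47.997/100.086 × 100 = 47.96%.
39.48 − 47.96 = -8.48 pp.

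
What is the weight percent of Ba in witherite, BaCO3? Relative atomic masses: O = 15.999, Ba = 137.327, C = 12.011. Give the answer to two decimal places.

69.59 wt%

Formula mass = 1×137.327 + 1×12.011 + 3×15.999 = 197.335 g/mol, of which 137.327 g is Ba.
So Ba makes up 137.327/197.335 = 0.6959 of the mass, i.e. 69.59%.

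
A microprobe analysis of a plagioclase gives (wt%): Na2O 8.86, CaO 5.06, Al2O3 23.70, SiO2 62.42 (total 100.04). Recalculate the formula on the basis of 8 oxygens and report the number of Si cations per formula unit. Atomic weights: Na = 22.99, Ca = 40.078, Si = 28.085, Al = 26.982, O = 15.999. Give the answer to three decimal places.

2.763 Si apfu

8.86 wt% Na2O ÷ 61.979 g/mol = 0.14295 mol, giving 0.28590 Na and 0.14295 O.
5.06 wt% CaO ÷ 56.077 g/mol = 0.09023 mol, giving 0.09023 Ca and 0.09023 O.
23.70 wt% Al2O3 ÷ 101.961 g/mol = 0.23244 mol, giving 0.46488 Al and 0.69732 O.
62.42 wt% SiO2 ÷ 60.083 g/mol = 1.03890 mol, giving 1.03890 Si and 2.07780 O.
Oxygen sums to 3.00830; scaling by 8/3.00830 = 2.65931 puts the formula on 8 O.
Si: 1.03890 × 2.65931 = 2.763 atoms per formula unit.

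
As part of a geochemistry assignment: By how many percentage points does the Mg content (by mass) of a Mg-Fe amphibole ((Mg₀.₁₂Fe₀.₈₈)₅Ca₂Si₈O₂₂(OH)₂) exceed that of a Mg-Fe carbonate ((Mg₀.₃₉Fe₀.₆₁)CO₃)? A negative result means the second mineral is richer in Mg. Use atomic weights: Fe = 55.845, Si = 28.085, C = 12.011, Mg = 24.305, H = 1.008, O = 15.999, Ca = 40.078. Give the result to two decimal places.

-7.62 percentage points

First mineral: 14.583 g Mg in 951.129 g formula = 1.53 wt% Mg.
Second mineral: 9.479 g Mg in 103.552 g formula = 9.15 wt% Mg.
1.53% − 9.15% gives a difference of -7.62 percentage points.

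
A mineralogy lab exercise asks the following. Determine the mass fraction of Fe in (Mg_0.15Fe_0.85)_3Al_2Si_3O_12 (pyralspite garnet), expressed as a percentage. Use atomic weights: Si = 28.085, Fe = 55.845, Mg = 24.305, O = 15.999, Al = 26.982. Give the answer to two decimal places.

M((Mg_0.15Fe_0.85)_3Al_2Si_3O_12) = 483.549 g/mol.
Fe contributes 2.55 × 55.845 = 142.405 g per mole.
142.405/483.549 = 0.2945 → 29.45%.

29.45 mass %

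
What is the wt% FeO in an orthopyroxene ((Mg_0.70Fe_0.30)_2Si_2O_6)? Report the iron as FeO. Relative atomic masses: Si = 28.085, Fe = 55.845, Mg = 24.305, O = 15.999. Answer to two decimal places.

19.62 wt%

Molar mass of (Mg_0.70Fe_0.30)_2Si_2O_6 = 1.40*24.305 + 0.60*55.845 + 2*28.085 + 6*15.999 = 219.698 g/mol.
Each formula unit contains 0.60 Fe, equivalent to 0.60/1 = 0.6000 mol FeO.
M(FeO) = 1×55.845 + 1×15.999 = 71.844 g/mol.
Mass of FeO per formula unit = 0.6000 × 71.844 = 43.106 g.
FeO wt% = 43.106 / 219.698 × 100 = 19.62%.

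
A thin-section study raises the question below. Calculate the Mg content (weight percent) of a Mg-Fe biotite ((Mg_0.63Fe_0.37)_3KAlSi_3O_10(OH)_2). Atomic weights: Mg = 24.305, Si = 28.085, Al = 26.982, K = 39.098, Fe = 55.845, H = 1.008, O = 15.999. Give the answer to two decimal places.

Molar mass of (Mg_0.63Fe_0.37)_3KAlSi_3O_10(OH)_2: 1.89×24.305 + 1.11×55.845 + 1×39.098 + 1×26.982 + 3×28.085 + 12×15.999 + 2×1.008 = 452.263 g/mol.
Mass of Mg per formula unit: 1.89 × 24.305 = 45.936 g.
Weight fraction Mg = 45.936 / 452.263 = 0.1016.

10.16 weight percent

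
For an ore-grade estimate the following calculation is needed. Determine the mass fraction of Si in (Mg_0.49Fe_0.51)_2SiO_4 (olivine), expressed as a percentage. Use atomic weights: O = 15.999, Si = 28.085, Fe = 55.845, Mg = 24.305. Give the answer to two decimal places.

Formula mass = 0.98*24.305 + 1.02*55.845 + 1*28.085 + 4*15.999 = 172.862 g/mol, of which 28.085 g is Si.
So Si makes up 28.085/172.862 = 0.1625 of the mass, i.e. 16.25%.

16.25 mass %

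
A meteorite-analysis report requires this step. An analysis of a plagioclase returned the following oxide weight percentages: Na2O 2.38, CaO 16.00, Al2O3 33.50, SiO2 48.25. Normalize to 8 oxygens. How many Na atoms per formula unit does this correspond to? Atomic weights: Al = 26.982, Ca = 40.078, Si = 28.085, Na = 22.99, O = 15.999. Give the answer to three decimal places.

Na2O: 2.38/61.979 = 0.03840 mol → 0.07680 mol Na, 0.03840 mol O.
CaO: 16.00/56.077 = 0.28532 mol → 0.28532 mol Ca, 0.28532 mol O.
Al2O3: 33.50/101.961 = 0.32856 mol → 0.65712 mol Al, 0.98568 mol O.
SiO2: 48.25/60.083 = 0.80306 mol → 0.80306 mol Si, 1.60612 mol O.
Total oxygen = 2.91552 mol. Normalization factor = 8/2.91552 = 2.74394.
Na per 8 O = 0.07680 × 2.74394 = 0.211.

0.211 Na apfu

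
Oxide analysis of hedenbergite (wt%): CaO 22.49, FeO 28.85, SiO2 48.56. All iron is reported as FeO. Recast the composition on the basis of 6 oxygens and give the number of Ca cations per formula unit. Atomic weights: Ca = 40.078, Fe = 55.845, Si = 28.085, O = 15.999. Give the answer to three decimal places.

CaO (M=56.077): mol = 0.40106; Ca = 0.40106, O = 0.40106.
FeO (M=71.844): mol = 0.40156; Fe = 0.40156, O = 0.40156.
SiO2 (M=60.083): mol = 0.80822; Si = 0.80822, O = 1.61644.
ΣO = 2.41906; factor = 6/ΣO = 2.48030.
Ca apfu = 0.40106 × 2.48030 = 0.995.

0.995 Ca apfu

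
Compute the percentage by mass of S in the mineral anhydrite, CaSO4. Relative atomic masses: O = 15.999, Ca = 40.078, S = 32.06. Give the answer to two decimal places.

Molar mass of CaSO4: 1×40.078 + 1×32.06 + 4×15.999 = 136.134 g/mol.
Mass of S per formula unit: 1 × 32.06 = 32.060 g.
Weight fraction S = 32.060 / 136.134 = 0.2355.

23.55 mass %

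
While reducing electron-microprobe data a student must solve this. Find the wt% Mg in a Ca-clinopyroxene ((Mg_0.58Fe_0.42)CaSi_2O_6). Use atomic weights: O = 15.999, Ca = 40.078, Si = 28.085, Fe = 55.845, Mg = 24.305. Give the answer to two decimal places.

6.13 mass %

Formula mass = 0.58×24.305 + 0.42×55.845 + 1×40.078 + 2×28.085 + 6×15.999 = 229.794 g/mol, of which 14.097 g is Mg.
So Mg makes up 14.097/229.794 = 0.0613 of the mass, i.e. 6.13%.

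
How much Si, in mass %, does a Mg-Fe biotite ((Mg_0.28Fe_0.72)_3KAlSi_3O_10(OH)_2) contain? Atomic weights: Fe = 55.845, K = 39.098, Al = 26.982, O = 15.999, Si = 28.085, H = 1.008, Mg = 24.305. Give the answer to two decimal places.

Formula mass = 0.84·24.305 + 2.16·55.845 + 1·39.098 + 1·26.982 + 3·28.085 + 12·15.999 + 2·1.008 = 485.380 g/mol, of which 84.255 g is Si.
So Si makes up 84.255/485.380 = 0.1736 of the mass, i.e. 17.36%.

17.36 mass %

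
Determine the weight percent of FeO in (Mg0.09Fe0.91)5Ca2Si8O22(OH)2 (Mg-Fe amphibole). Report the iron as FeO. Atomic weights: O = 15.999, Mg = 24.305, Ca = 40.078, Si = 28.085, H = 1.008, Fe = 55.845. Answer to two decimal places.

34.20 wt%

Molar mass of (Mg0.09Fe0.91)5Ca2Si8O22(OH)2 = 0.45·24.305 + 4.55·55.845 + 2·40.078 + 8·28.085 + 24·15.999 + 2·1.008 = 955.860 g/mol.
Each formula unit contains 4.55 Fe, equivalent to 4.55/1 = 4.5500 mol FeO.
M(FeO) = 1×55.845 + 1×15.999 = 71.844 g/mol.
Mass of FeO per formula unit = 4.5500 × 71.844 = 326.890 g.
FeO wt% = 326.890 / 955.860 × 100 = 34.20%.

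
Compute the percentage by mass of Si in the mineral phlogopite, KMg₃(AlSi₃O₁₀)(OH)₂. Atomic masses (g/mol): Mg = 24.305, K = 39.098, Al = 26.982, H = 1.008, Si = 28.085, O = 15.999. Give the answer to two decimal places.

20.19 mass %

M(KMg₃(AlSi₃O₁₀)(OH)₂) = 417.254 g/mol.
Si contributes 3 × 28.085 = 84.255 g per mole.
84.255/417.254 = 0.2019 → 20.19%.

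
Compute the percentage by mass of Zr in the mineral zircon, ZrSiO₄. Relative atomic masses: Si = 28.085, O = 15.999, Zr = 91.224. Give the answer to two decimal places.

Molar mass of ZrSiO₄: 1·91.224 + 1·28.085 + 4·15.999 = 183.305 g/mol.
Mass of Zr per formula unit: 1 × 91.224 = 91.224 g.
Weight fraction Zr = 91.224 / 183.305 = 0.4977.

49.77 mass %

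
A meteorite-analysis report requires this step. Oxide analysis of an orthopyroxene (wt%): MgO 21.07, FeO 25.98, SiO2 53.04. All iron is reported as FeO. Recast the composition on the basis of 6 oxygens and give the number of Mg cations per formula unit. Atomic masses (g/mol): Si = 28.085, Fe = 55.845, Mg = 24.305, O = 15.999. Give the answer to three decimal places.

1.184 Mg apfu

21.07 wt% MgO ÷ 40.304 g/mol = 0.52278 mol, giving 0.52278 Mg and 0.52278 O.
25.98 wt% FeO ÷ 71.844 g/mol = 0.36162 mol, giving 0.36162 Fe and 0.36162 O.
53.04 wt% SiO2 ÷ 60.083 g/mol = 0.88278 mol, giving 0.88278 Si and 1.76556 O.
Oxygen sums to 2.64996; scaling by 6/2.64996 = 2.26419 puts the formula on 6 O.
Mg: 0.52278 × 2.26419 = 1.184 atoms per formula unit.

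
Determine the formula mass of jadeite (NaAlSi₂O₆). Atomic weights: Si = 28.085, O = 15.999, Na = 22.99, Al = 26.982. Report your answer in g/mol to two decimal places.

Na: 1 × 22.99 = 22.9900
Al: 1 × 26.982 = 26.9820
Si: 2 × 28.085 = 56.1700
O: 6 × 15.999 = 95.9940
Summing the contributions gives the formula mass.

202.14 g/mol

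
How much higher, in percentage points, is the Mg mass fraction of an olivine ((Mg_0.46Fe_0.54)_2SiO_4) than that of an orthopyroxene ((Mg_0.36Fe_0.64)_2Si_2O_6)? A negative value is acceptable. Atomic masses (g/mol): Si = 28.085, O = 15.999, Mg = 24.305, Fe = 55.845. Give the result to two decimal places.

5.54 percentage points

M((Mg_0.46Fe_0.54)_2SiO_4) = 174.754 g/mol, so wt% Mg = 22.361/174.754 × 100 = 12.80%.
M((Mg_0.36Fe_0.64)_2Si_2O_6) = 241.145 g/mol, so wt% Mg = 17.500/241.145 × 100 = 7.26%.
12.80 − 7.26 = 5.54 pp.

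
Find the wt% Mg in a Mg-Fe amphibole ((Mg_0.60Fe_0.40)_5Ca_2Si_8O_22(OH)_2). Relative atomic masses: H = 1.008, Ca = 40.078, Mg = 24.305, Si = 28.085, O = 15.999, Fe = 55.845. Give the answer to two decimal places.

8.33 mass %

Formula mass = 3·24.305 + 2·55.845 + 2·40.078 + 8·28.085 + 24·15.999 + 2·1.008 = 875.433 g/mol, of which 72.915 g is Mg.
So Mg makes up 72.915/875.433 = 0.0833 of the mass, i.e. 8.33%.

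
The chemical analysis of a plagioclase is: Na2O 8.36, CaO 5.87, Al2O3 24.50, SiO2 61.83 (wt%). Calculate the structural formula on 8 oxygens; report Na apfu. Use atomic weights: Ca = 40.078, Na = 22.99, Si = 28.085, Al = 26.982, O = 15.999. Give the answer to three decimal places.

8.36 wt% Na2O ÷ 61.979 g/mol = 0.13488 mol, giving 0.26976 Na and 0.13488 O.
5.87 wt% CaO ÷ 56.077 g/mol = 0.10468 mol, giving 0.10468 Ca and 0.10468 O.
24.50 wt% Al2O3 ÷ 101.961 g/mol = 0.24029 mol, giving 0.48058 Al and 0.72087 O.
61.83 wt% SiO2 ÷ 60.083 g/mol = 1.02908 mol, giving 1.02908 Si and 2.05816 O.
Oxygen sums to 3.01859; scaling by 8/3.01859 = 2.65024 puts the formula on 8 O.
Na: 0.26976 × 2.65024 = 0.715 atoms per formula unit.

0.715 Na apfu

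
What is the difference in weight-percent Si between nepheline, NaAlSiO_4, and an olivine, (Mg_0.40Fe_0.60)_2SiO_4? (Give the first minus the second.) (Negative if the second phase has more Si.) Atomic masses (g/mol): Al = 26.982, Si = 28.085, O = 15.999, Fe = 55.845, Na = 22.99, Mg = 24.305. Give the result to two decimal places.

Si in NaAlSiO_4: molar mass 142.053 g/mol; 1×28.085 = 28.085 g → 19.77 wt%.
Si in (Mg_0.40Fe_0.60)_2SiO_4: molar mass 178.539 g/mol; 1×28.085 = 28.085 g → 15.73 wt%.
Difference = 19.77 − 15.73 = 4.04 percentage points.

4.04 percentage points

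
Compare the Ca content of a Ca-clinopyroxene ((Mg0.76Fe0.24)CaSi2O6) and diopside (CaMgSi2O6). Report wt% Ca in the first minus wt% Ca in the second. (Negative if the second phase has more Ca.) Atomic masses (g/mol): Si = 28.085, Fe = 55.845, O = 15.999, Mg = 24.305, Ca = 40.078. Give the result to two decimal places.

M((Mg0.76Fe0.24)CaSi2O6) = 224.117 g/mol, so wt% Ca = 40.078/224.117 × 100 = 17.88%.
M(CaMgSi2O6) = 216.547 g/mol, so wt% Ca = 40.078/216.547 × 100 = 18.51%.
17.88 − 18.51 = -0.63 pp.

-0.63 percentage points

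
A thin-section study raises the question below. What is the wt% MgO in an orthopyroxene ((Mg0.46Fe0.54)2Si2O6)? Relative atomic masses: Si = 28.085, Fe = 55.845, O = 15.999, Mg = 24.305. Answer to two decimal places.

Molar mass of (Mg0.46Fe0.54)2Si2O6 = 0.92×24.305 + 1.08×55.845 + 2×28.085 + 6×15.999 = 234.837 g/mol.
Each formula unit contains 0.92 Mg, equivalent to 0.92/1 = 0.9200 mol MgO.
M(MgO) = 1×24.305 + 1×15.999 = 40.304 g/mol.
Mass of MgO per formula unit = 0.9200 × 40.304 = 37.080 g.
MgO wt% = 37.080 / 234.837 × 100 = 15.79%.

15.79 wt%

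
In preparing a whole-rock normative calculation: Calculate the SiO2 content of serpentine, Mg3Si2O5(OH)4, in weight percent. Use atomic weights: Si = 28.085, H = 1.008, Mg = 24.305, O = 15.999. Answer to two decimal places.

M(Mg3Si2O5(OH)4) = 277.108 g/mol; M(SiO2) = 60.083 g/mol.
Moles SiO2 per formula unit = 2 Si ÷ 1 = 2.0000.
SiO2 fraction = (2.0000 × 60.083) / 277.108 = 120.166/277.108 = 0.4336.

43.36 wt%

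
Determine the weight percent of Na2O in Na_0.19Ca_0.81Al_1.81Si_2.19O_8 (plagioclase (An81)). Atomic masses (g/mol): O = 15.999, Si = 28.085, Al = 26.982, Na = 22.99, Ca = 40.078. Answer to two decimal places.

2.14 wt%

Formula mass = 275.167 g/mol.
0.19 Na → 0.0950 mol Na2O per formula unit; M(Na2O) = 61.979, so Na2O mass = 5.888 g.
5.888/275.167 × 100 = 2.14 wt%.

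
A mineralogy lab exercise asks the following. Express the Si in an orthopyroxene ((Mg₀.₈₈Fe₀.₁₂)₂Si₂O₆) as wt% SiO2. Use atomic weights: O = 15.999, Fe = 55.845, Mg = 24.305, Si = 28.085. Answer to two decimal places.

57.68 wt%

Formula mass = 208.344 g/mol.
2 Si → 2.0000 mol SiO2 per formula unit; M(SiO2) = 60.083, so SiO2 mass = 120.166 g.
120.166/208.344 × 100 = 57.68 wt%.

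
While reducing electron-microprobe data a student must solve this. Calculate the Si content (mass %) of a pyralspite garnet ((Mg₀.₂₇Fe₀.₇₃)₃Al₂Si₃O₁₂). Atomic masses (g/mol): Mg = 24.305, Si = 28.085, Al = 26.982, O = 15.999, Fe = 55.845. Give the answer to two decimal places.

Formula mass = 0.81*24.305 + 2.19*55.845 + 2*26.982 + 3*28.085 + 12*15.999 = 472.195 g/mol, of which 84.255 g is Si.
So Si makes up 84.255/472.195 = 0.1784 of the mass, i.e. 17.84%.

17.84 mass %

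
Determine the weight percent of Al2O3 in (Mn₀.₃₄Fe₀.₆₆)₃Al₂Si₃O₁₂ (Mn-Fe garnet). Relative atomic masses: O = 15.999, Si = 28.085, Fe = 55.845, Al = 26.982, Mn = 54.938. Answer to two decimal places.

20.52 wt%

Molar mass of (Mn₀.₃₄Fe₀.₆₆)₃Al₂Si₃O₁₂ = 1.02*54.938 + 1.98*55.845 + 2*26.982 + 3*28.085 + 12*15.999 = 496.817 g/mol.
Each formula unit contains 2 Al, equivalent to 2/2 = 1.0000 mol Al2O3.
M(Al2O3) = 2×26.982 + 3×15.999 = 101.961 g/mol.
Mass of Al2O3 per formula unit = 1.0000 × 101.961 = 101.961 g.
Al2O3 wt% = 101.961 / 496.817 × 100 = 20.52%.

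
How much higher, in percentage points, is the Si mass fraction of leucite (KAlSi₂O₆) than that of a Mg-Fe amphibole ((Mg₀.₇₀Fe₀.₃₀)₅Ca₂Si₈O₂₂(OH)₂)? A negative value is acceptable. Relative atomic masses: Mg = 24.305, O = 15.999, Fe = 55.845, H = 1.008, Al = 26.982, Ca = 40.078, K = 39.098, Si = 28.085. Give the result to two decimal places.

-0.40 percentage points

M(KAlSi₂O₆) = 218.244 g/mol, so wt% Si = 56.170/218.244 × 100 = 25.74%.
M((Mg₀.₇₀Fe₀.₃₀)₅Ca₂Si₈O₂₂(OH)₂) = 859.663 g/mol, so wt% Si = 224.680/859.663 × 100 = 26.14%.
25.74 − 26.14 = -0.40 pp.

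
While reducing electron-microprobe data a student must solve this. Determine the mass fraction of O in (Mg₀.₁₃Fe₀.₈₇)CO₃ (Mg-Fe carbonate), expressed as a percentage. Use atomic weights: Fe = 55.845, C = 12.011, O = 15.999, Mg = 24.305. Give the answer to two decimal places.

M((Mg₀.₁₃Fe₀.₈₇)CO₃) = 111.753 g/mol.
O contributes 3 × 15.999 = 47.997 g per mole.
47.997/111.753 = 0.4295 → 42.95%.

42.95 weight percent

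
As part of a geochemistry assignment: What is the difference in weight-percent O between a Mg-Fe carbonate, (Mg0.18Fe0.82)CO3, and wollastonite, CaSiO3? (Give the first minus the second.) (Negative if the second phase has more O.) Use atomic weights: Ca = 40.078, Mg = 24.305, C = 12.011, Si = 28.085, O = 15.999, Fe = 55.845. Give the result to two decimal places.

M((Mg0.18Fe0.82)CO3) = 110.176 g/mol, so wt% O = 47.997/110.176 × 100 = 43.56%.
M(CaSiO3) = 116.160 g/mol, so wt% O = 47.997/116.160 × 100 = 41.32%.
43.56 − 41.32 = 2.24 pp.

2.24 percentage points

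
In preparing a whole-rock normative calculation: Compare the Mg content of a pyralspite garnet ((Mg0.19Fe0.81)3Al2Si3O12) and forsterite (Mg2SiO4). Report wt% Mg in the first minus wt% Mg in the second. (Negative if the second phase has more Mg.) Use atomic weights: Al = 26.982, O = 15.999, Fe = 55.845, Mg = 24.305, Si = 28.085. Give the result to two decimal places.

-31.66 percentage points

Mg in (Mg0.19Fe0.81)3Al2Si3O12: molar mass 479.764 g/mol; 0.57×24.305 = 13.854 g → 2.89 wt%.
Mg in Mg2SiO4: molar mass 140.691 g/mol; 2×24.305 = 48.610 g → 34.55 wt%.
Difference = 2.89 − 34.55 = -31.66 percentage points.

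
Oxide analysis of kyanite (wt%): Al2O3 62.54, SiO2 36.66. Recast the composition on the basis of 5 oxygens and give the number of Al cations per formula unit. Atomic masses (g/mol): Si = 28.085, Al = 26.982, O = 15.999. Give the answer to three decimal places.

Al2O3: 62.54/101.961 = 0.61337 mol → 1.22674 mol Al, 1.84011 mol O.
SiO2: 36.66/60.083 = 0.61016 mol → 0.61016 mol Si, 1.22032 mol O.
Total oxygen = 3.06043 mol. Normalization factor = 5/3.06043 = 1.63376.
Al per 5 O = 1.22674 × 1.63376 = 2.004.

2.004 Al apfu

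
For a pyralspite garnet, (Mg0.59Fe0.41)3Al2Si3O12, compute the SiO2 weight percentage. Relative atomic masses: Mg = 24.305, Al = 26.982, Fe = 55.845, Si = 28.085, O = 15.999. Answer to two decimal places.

Molar mass of (Mg0.59Fe0.41)3Al2Si3O12 = 1.77×24.305 + 1.23×55.845 + 2×26.982 + 3×28.085 + 12×15.999 = 441.916 g/mol.
Each formula unit contains 3 Si, equivalent to 3/1 = 3.0000 mol SiO2.
M(SiO2) = 1×28.085 + 2×15.999 = 60.083 g/mol.
Mass of SiO2 per formula unit = 3.0000 × 60.083 = 180.249 g.
SiO2 wt% = 180.249 / 441.916 × 100 = 40.79%.

40.79 wt%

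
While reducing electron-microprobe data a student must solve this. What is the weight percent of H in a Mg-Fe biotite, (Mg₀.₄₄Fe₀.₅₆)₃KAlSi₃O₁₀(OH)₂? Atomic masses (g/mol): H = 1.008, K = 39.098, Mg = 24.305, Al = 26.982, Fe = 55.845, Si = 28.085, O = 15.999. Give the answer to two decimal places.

M((Mg₀.₄₄Fe₀.₅₆)₃KAlSi₃O₁₀(OH)₂) = 470.241 g/mol.
H contributes 2 × 1.008 = 2.016 g per mole.
2.016/470.241 = 0.0043 → 0.43%.

0.43 wt%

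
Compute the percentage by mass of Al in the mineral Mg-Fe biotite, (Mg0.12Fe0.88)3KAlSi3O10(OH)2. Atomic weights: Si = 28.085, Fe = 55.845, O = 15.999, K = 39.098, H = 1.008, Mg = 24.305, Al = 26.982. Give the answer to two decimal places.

5.39 mass %

M((Mg0.12Fe0.88)3KAlSi3O10(OH)2) = 500.520 g/mol.
Al contributes 1 × 26.982 = 26.982 g per mole.
26.982/500.520 = 0.0539 → 5.39%.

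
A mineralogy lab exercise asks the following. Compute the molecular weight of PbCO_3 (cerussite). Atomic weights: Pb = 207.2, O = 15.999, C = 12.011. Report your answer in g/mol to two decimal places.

267.21 g/mol

Pb: 1 × 207.2 = 207.2000
C: 1 × 12.011 = 12.0110
O: 3 × 15.999 = 47.9970
Summing the contributions gives the formula mass.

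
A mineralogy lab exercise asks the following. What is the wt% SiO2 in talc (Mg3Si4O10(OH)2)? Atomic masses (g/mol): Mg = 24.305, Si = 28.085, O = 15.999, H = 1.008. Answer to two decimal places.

M(Mg3Si4O10(OH)2) = 379.259 g/mol; M(SiO2) = 60.083 g/mol.
Moles SiO2 per formula unit = 4 Si ÷ 1 = 4.0000.
SiO2 fraction = (4.0000 × 60.083) / 379.259 = 240.332/379.259 = 0.6337.

63.37 wt%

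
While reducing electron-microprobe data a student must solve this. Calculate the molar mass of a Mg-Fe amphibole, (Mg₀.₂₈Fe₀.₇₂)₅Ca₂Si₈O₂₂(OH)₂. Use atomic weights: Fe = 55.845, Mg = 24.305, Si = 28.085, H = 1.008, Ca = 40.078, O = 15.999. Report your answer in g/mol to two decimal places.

Mg: 1.40 × 24.305 = 34.0270
Fe: 3.60 × 55.845 = 201.0420
Ca: 2 × 40.078 = 80.1560
Si: 8 × 28.085 = 224.6800
O: 24 × 15.999 = 383.9760
H: 2 × 1.008 = 2.0160
Summing the contributions gives the formula mass.

925.90 g/mol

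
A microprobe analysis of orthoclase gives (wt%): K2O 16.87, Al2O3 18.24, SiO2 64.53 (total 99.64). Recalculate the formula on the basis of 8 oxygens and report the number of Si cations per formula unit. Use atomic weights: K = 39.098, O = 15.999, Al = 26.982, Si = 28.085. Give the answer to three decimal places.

16.87 wt% K2O ÷ 94.195 g/mol = 0.17910 mol, giving 0.35820 K and 0.17910 O.
18.24 wt% Al2O3 ÷ 101.961 g/mol = 0.17889 mol, giving 0.35778 Al and 0.53667 O.
64.53 wt% SiO2 ÷ 60.083 g/mol = 1.07401 mol, giving 1.07401 Si and 2.14802 O.
Oxygen sums to 2.86379; scaling by 8/2.86379 = 2.79350 puts the formula on 8 O.
Si: 1.07401 × 2.79350 = 3.000 atoms per formula unit.

3.000 Si apfu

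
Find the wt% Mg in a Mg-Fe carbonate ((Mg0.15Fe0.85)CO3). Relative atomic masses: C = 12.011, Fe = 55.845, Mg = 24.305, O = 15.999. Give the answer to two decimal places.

3.28 weight percent

M((Mg0.15Fe0.85)CO3) = 111.122 g/mol.
Mg contributes 0.15 × 24.305 = 3.646 g per mole.
3.646/111.122 = 0.0328 → 3.28%.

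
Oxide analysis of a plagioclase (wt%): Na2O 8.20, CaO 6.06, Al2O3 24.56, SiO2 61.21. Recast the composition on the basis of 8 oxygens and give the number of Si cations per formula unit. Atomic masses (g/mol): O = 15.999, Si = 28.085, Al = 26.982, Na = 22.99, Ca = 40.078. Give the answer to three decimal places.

2.716 Si apfu

Na2O (M=61.979): mol = 0.13230; Na = 0.26460, O = 0.13230.
CaO (M=56.077): mol = 0.10807; Ca = 0.10807, O = 0.10807.
Al2O3 (M=101.961): mol = 0.24088; Al = 0.48176, O = 0.72264.
SiO2 (M=60.083): mol = 1.01876; Si = 1.01876, O = 2.03752.
ΣO = 3.00053; factor = 8/ΣO = 2.66620.
Si apfu = 1.01876 × 2.66620 = 2.716.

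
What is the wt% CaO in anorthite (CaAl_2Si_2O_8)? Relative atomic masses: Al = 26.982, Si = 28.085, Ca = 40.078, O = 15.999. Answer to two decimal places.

Molar mass of CaAl_2Si_2O_8 = 1·40.078 + 2·26.982 + 2·28.085 + 8·15.999 = 278.204 g/mol.
Each formula unit contains 1 Ca, equivalent to 1/1 = 1.0000 mol CaO.
M(CaO) = 1×40.078 + 1×15.999 = 56.077 g/mol.
Mass of CaO per formula unit = 1.0000 × 56.077 = 56.077 g.
CaO wt% = 56.077 / 278.204 × 100 = 20.16%.

20.16 wt%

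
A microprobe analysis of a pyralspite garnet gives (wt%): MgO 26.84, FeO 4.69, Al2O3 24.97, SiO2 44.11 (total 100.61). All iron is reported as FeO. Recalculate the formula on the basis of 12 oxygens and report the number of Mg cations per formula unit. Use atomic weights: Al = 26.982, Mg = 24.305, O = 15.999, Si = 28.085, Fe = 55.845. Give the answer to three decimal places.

MgO: 26.84/40.304 = 0.66594 mol → 0.66594 mol Mg, 0.66594 mol O.
FeO: 4.69/71.844 = 0.06528 mol → 0.06528 mol Fe, 0.06528 mol O.
Al2O3: 24.97/101.961 = 0.24490 mol → 0.48980 mol Al, 0.73470 mol O.
SiO2: 44.11/60.083 = 0.73415 mol → 0.73415 mol Si, 1.46830 mol O.
Total oxygen = 2.93422 mol. Normalization factor = 12/2.93422 = 4.08967.
Mg per 12 O = 0.66594 × 4.08967 = 2.723.

2.723 Mg apfu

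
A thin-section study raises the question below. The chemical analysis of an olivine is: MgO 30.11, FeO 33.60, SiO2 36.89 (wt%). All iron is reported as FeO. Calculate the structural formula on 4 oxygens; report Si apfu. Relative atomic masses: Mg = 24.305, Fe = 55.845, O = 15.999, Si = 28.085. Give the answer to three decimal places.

MgO: 30.11/40.304 = 0.74707 mol → 0.74707 mol Mg, 0.74707 mol O.
FeO: 33.60/71.844 = 0.46768 mol → 0.46768 mol Fe, 0.46768 mol O.
SiO2: 36.89/60.083 = 0.61398 mol → 0.61398 mol Si, 1.22796 mol O.
Total oxygen = 2.44271 mol. Normalization factor = 4/2.44271 = 1.63753.
Si per 4 O = 0.61398 × 1.63753 = 1.005.

1.005 Si apfu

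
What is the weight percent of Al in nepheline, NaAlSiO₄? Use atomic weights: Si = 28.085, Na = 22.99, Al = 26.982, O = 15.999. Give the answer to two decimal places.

Formula mass = 1*22.99 + 1*26.982 + 1*28.085 + 4*15.999 = 142.053 g/mol, of which 26.982 g is Al.
So Al makes up 26.982/142.053 = 0.1899 of the mass, i.e. 18.99%.

18.99 mass %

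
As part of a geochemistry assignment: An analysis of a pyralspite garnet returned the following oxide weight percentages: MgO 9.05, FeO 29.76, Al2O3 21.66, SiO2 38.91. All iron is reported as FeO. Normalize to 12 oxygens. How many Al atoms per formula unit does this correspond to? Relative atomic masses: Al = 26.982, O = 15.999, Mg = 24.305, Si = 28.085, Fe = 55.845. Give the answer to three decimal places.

MgO: 9.05/40.304 = 0.22454 mol → 0.22454 mol Mg, 0.22454 mol O.
FeO: 29.76/71.844 = 0.41423 mol → 0.41423 mol Fe, 0.41423 mol O.
Al2O3: 21.66/101.961 = 0.21243 mol → 0.42486 mol Al, 0.63729 mol O.
SiO2: 38.91/60.083 = 0.64760 mol → 0.64760 mol Si, 1.29520 mol O.
Total oxygen = 2.57126 mol. Normalization factor = 12/2.57126 = 4.66697.
Al per 12 O = 0.42486 × 4.66697 = 1.983.

1.983 Al apfu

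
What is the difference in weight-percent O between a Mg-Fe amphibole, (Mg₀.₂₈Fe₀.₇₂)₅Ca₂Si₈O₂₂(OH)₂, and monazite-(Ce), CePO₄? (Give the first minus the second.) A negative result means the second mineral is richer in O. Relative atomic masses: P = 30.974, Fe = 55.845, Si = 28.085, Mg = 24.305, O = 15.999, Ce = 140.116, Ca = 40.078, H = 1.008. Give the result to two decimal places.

14.25 percentage points

M((Mg₀.₂₈Fe₀.₇₂)₅Ca₂Si₈O₂₂(OH)₂) = 925.897 g/mol, so wt% O = 383.976/925.897 × 100 = 41.47%.
M(CePO₄) = 235.086 g/mol, so wt% O = 63.996/235.086 × 100 = 27.22%.
41.47 − 27.22 = 14.25 pp.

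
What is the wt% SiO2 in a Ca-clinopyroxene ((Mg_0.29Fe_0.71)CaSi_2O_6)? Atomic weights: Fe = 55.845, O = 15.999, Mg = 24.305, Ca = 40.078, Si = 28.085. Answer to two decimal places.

Formula mass = 238.940 g/mol.
2 Si → 2.0000 mol SiO2 per formula unit; M(SiO2) = 60.083, so SiO2 mass = 120.166 g.
120.166/238.940 × 100 = 50.29 wt%.

50.29 wt%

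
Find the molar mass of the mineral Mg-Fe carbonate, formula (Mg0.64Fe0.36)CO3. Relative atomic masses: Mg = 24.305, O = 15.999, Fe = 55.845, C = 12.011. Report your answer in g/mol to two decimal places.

M = 0.64×24.305 + 0.36×55.845 + 1×12.011 + 3×15.999

95.67 g/mol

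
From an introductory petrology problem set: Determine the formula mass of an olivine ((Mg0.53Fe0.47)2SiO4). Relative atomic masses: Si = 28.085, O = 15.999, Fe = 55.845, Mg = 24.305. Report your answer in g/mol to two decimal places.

170.34 g/mol

The formula mass is the sum 1.06×24.305 + 0.94×55.845 + 1×28.085 + 4×15.999.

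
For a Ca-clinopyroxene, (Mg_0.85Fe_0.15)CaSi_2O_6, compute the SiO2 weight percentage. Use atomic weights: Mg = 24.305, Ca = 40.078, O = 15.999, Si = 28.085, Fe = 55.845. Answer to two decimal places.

Molar mass of (Mg_0.85Fe_0.15)CaSi_2O_6 = 0.85*24.305 + 0.15*55.845 + 1*40.078 + 2*28.085 + 6*15.999 = 221.278 g/mol.
Each formula unit contains 2 Si, equivalent to 2/1 = 2.0000 mol SiO2.
M(SiO2) = 1×28.085 + 2×15.999 = 60.083 g/mol.
Mass of SiO2 per formula unit = 2.0000 × 60.083 = 120.166 g.
SiO2 wt% = 120.166 / 221.278 × 100 = 54.31%.

54.31 wt%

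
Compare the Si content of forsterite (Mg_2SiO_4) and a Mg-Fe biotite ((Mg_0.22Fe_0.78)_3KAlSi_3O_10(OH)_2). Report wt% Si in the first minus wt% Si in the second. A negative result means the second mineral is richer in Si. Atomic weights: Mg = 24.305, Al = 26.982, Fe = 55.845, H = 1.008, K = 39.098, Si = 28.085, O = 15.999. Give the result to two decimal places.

2.80 percentage points

M(Mg_2SiO_4) = 140.691 g/mol, so wt% Si = 28.085/140.691 × 100 = 19.96%.
M((Mg_0.22Fe_0.78)_3KAlSi_3O_10(OH)_2) = 491.058 g/mol, so wt% Si = 84.255/491.058 × 100 = 17.16%.
19.96 − 17.16 = 2.80 pp.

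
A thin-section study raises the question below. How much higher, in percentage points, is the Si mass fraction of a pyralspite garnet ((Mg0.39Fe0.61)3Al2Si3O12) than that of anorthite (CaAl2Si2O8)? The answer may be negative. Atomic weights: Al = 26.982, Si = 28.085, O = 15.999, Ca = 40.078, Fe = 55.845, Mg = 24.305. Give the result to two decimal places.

Si in (Mg0.39Fe0.61)3Al2Si3O12: molar mass 460.840 g/mol; 3×28.085 = 84.255 g → 18.28 wt%.
Si in CaAl2Si2O8: molar mass 278.204 g/mol; 2×28.085 = 56.170 g → 20.19 wt%.
Difference = 18.28 − 20.19 = -1.91 percentage points.

-1.91 percentage points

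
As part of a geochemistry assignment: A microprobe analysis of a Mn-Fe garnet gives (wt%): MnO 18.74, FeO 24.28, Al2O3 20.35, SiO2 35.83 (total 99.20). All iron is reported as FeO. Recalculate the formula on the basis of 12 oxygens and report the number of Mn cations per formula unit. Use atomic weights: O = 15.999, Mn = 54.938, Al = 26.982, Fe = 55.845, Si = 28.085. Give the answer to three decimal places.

1.324 Mn apfu

MnO: 18.74/70.937 = 0.26418 mol → 0.26418 mol Mn, 0.26418 mol O.
FeO: 24.28/71.844 = 0.33795 mol → 0.33795 mol Fe, 0.33795 mol O.
Al2O3: 20.35/101.961 = 0.19959 mol → 0.39918 mol Al, 0.59877 mol O.
SiO2: 35.83/60.083 = 0.59634 mol → 0.59634 mol Si, 1.19268 mol O.
Total oxygen = 2.39358 mol. Normalization factor = 12/2.39358 = 5.01341.
Mn per 12 O = 0.26418 × 5.01341 = 1.324.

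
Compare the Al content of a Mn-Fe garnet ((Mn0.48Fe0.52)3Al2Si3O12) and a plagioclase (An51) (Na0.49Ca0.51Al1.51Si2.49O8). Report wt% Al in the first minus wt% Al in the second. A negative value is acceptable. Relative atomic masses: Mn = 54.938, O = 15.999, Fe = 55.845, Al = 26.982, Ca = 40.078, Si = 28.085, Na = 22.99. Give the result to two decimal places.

Al in (Mn0.48Fe0.52)3Al2Si3O12: molar mass 496.436 g/mol; 2×26.982 = 53.964 g → 10.87 wt%.
Al in Na0.49Ca0.51Al1.51Si2.49O8: molar mass 270.371 g/mol; 1.51×26.982 = 40.743 g → 15.07 wt%.
Difference = 10.87 − 15.07 = -4.20 percentage points.

-4.20 percentage points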